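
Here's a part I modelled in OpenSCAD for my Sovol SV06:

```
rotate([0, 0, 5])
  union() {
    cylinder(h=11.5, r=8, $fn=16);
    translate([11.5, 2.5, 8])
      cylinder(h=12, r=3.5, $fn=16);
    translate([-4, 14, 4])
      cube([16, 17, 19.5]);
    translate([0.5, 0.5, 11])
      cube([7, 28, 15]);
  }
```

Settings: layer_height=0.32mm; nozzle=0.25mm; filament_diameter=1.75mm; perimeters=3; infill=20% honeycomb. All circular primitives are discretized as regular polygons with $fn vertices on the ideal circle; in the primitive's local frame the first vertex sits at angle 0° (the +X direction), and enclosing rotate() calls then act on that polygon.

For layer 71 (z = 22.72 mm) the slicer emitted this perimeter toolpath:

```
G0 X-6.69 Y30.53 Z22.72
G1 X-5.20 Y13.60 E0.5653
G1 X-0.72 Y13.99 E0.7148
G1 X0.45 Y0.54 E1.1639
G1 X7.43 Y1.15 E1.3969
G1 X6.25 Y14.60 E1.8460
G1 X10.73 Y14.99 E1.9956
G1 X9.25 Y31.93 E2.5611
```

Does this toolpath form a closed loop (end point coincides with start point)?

no

Start point (G0): (-6.69, 30.53). End point (last G1): the path does not return to the start — open.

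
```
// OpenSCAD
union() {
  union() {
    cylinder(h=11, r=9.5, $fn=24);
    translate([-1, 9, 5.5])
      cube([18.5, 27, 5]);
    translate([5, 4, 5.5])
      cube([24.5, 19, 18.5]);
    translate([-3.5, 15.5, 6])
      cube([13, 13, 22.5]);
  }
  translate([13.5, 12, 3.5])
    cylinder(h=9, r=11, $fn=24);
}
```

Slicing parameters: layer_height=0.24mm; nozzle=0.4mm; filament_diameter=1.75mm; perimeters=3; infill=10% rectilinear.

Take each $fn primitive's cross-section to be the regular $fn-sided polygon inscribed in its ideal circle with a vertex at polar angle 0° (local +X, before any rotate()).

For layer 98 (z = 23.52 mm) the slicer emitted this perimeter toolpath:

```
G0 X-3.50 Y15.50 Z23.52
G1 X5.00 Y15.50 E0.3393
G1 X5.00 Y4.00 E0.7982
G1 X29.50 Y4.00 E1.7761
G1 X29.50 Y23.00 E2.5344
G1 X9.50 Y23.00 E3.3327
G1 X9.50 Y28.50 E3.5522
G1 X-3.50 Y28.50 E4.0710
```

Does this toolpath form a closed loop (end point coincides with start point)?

Start point (G0): (-3.50, 15.50). End point (last G1): the path does not return to the start — open.

no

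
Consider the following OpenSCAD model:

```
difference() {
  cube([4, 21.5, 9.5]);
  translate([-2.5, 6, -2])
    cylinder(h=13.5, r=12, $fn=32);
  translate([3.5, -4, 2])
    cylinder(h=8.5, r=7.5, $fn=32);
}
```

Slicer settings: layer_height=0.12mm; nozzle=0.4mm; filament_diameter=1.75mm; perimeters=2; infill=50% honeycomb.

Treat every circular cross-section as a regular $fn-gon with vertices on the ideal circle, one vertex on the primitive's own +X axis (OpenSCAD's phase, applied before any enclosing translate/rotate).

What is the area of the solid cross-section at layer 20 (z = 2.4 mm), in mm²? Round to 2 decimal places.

At z = 2.4 mm: the 4×21.5 cube contributes its full rectangle (area 86.00 mm²); the r=12 cylinder at (-2.5, 6) contributes a regular 32-gon of circumradius 12 (area = (32/2)·12.000²·sin(360°/32) = 449.49 mm²); the r=7.5 cylinder at (3.5, -4) gives a regular 32-gon of circumradius 7.5 (constant along its height) (area = (32/2)·7.500²·sin(360°/32) = 175.58 mm²); Taking the first minus the rest: starting from the 4×21.5 cube (86.00 mm²), the r=12 cylinder at (-2.5, 6) partially overlaps it — only the 68.04 mm² overlap (of its 449.49 mm²) is removed, clipping the outline; the r=7.5 cylinder at (3.5, -4) misses the remaining region (no effect) — area = 17.96 mm². Overall, the cross-section is a single solid region. Net area = 17.96 mm².

17.96 mm²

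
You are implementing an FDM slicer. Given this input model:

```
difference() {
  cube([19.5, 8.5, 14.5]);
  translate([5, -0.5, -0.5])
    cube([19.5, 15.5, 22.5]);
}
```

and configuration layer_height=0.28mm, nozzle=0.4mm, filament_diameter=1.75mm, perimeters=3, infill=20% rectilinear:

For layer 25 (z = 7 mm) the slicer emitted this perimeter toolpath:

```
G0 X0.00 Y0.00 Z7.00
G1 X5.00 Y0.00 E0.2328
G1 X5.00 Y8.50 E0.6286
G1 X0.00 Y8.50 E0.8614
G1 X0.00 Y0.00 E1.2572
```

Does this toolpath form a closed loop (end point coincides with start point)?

Start point (G0): (0.00, 0.00). End point (last G1): the path returns to the start — closed.

yes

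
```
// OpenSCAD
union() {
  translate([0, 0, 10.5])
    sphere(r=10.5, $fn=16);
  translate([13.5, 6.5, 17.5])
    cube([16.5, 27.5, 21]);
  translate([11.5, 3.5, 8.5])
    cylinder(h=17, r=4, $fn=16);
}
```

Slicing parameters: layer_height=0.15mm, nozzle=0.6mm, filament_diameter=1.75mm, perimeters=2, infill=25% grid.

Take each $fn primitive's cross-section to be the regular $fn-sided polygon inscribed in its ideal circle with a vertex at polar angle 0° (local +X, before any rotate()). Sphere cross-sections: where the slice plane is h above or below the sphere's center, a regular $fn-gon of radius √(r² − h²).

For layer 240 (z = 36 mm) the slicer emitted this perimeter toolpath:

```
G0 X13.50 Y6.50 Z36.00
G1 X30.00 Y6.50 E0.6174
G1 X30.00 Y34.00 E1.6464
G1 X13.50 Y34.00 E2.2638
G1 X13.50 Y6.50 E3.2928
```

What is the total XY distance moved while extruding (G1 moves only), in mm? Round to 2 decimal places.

88.00 mm

Sum the Euclidean lengths of each G1 segment: total = 88.00 mm.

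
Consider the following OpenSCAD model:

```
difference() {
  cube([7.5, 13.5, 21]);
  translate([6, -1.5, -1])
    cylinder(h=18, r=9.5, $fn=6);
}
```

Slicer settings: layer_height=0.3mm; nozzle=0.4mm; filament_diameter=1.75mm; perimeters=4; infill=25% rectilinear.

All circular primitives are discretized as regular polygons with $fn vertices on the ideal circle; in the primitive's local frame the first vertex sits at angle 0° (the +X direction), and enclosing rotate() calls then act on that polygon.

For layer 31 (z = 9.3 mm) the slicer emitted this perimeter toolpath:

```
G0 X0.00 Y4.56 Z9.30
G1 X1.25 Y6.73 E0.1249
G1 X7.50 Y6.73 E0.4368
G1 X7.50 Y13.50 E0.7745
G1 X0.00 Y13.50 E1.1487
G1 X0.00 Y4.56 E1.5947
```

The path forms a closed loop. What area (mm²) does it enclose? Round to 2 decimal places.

52.13 mm²

Apply the shoelace formula to the sequence of (X, Y) vertices; enclosed area = 52.13 mm².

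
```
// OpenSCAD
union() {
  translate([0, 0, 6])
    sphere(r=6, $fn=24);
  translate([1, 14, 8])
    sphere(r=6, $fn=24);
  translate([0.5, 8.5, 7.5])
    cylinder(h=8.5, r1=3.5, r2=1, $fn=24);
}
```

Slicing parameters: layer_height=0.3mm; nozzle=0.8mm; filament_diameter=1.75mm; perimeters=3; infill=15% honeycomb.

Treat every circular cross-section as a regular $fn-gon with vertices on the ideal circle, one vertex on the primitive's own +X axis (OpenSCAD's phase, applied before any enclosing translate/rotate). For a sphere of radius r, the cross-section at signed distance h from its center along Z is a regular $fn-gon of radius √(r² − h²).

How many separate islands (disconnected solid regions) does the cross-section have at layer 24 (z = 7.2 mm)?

At z = 7.2 mm: the r=6 sphere slices to a regular 24-gon of circumradius 5.879 (√(r²−h²) with h=1.2 from center); the r=6 sphere at (1, 14) slices to a regular 24-gon of circumradius 5.946 (√(r²−h²) with h=0.8 from center); the cone at (0.5, 8.5) is absent (z outside [7.5, 16]); Combining (union): the 2 present regions are separate (no shared area or edge), so areas and boundary lengths simply add and each stays a separate island — 2 connected regions. Overall, the cross-section has 2 separate islands. Island count = 2.

2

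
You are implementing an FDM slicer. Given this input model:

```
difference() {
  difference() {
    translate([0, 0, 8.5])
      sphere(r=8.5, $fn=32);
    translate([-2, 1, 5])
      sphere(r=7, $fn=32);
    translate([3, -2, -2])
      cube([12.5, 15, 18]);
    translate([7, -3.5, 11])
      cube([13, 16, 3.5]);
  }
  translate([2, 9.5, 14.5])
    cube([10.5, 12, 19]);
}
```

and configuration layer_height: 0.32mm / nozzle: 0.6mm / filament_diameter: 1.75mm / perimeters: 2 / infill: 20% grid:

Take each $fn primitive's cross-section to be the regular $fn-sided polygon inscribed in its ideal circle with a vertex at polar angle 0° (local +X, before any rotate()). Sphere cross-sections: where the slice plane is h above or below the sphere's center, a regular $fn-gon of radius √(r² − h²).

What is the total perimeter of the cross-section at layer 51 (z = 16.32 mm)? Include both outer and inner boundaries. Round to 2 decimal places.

20.90 mm

At z = 16.32 mm: the r=8.5 sphere slices to a regular 32-gon of circumradius 3.331 (√(r²−h²) with h=7.82 from center) (perimeter = 2·32·3.331·sin(180°/32) = 20.90 mm); the sphere at (-2, 1) does not reach this height (|z−center|=11.320 > r=7); the cube at (3, -2) is absent (z outside [-2, 16]); the cube at (7, -3.5) is not intersected at this z (z outside [11, 14.5]); Taking the first minus the rest: none of the subtracted shapes is present at this height, so the r=8.5 sphere is unchanged — boundary = 20.90 mm; the cube at (2, 9.5) (footprint 10.5×12) is included at this height (perimeter 45.00 mm); Subtracting the remaining from the first: starting from that combined region, the 10.5×12 cube at (2, 9.5) misses the remaining region (no effect) — boundary = 20.90 mm. Overall, the cross-section is a single solid region. Total boundary length (outer) = 20.90 mm.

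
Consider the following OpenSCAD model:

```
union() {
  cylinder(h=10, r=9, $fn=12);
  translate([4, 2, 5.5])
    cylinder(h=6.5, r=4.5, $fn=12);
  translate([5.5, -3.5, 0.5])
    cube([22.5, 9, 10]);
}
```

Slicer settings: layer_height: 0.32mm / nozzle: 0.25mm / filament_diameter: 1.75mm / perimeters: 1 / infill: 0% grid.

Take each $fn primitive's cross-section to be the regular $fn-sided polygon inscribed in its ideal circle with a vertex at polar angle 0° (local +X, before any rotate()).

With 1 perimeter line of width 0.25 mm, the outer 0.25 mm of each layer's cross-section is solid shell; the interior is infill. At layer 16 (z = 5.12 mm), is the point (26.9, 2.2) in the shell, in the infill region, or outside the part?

At z = 5.12 mm: the r=9 cylinder contributes a regular 12-gon of circumradius 9; the cylinder at (4, 2) does not reach this height (z outside [5.5, 12]); the cube at (5.5, -3.5) is present — its section is the full 22.5×9 rectangle; Merging all regions: the regions partially overlap (shared area 25.44 mm²), so overlapping operands fuse into one piece — 1 connected region. Overall, the cross-section is a single solid region. The nearest boundary edge runs (28.00, 5.50)→(28.00, -3.50); distance from the point to it = 1.10 mm. The point is inside the cross-section and 1.10 mm from the nearest boundary — more than the 0.25 mm shell width (1 × 0.25), so it's in the infill interior.

infill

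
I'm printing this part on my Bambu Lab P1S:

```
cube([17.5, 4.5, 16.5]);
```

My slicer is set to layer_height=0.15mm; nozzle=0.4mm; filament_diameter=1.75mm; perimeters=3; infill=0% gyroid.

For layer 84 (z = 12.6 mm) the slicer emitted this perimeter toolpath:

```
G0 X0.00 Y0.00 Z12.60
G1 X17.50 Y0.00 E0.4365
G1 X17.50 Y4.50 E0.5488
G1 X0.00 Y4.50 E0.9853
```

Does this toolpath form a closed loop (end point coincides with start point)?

no

Start point (G0): (0.00, 0.00). End point (last G1): the path does not return to the start — open.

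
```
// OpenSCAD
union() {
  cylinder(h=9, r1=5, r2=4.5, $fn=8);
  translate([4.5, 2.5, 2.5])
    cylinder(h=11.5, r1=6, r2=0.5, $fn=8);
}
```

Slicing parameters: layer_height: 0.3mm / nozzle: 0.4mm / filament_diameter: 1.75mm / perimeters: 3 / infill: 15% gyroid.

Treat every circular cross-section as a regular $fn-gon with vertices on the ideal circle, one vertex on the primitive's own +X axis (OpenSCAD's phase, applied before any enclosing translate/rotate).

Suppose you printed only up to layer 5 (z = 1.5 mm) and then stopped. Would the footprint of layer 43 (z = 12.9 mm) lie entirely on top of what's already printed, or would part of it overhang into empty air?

Compare the two slices. At z = 1.5: the cone (r1=5→r2=4.5) has section circumradius 4.917 here — a regular 8-gon (area = (8/2)·4.917²·sin(360°/8) = 68.37 mm²); the cone at (4.5, 2.5) is absent (z outside [2.5, 14]); Combining (union): only the cone is present, so the union is just that shape — area = 68.37 mm². At z = 12.9: the cone is not intersected at this z (z outside [0, 9]); the cone at (4.5, 2.5) (r1=6→r2=0.5) has section circumradius 1.026 here — a regular 8-gon (area = (8/2)·1.026²·sin(360°/8) = 2.98 mm²); Taking the union: only the cone at (4.5, 2.5) is present, so the union is just that shape — area = 2.98 mm². Checking containment: at z = 12.9 the cross-section extends beyond the z = 1.5 cross-section by about 2.54 mm².

part overhangs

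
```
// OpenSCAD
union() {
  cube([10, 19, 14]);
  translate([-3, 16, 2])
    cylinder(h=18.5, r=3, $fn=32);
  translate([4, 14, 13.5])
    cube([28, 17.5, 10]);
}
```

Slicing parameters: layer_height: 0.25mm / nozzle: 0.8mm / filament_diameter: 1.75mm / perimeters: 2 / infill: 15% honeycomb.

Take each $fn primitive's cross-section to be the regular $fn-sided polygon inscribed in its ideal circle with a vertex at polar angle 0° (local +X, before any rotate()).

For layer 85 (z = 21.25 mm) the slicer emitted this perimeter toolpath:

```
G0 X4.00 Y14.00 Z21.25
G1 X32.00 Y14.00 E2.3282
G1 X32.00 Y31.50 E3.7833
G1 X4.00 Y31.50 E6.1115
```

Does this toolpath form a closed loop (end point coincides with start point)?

no

Start point (G0): (4.00, 14.00). End point (last G1): the path does not return to the start — open.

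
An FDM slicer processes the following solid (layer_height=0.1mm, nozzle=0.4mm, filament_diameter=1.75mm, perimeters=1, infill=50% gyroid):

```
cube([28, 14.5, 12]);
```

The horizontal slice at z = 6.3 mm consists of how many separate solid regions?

At z = 6.3 mm: the cube (footprint 28×14.5) is included at this height. The result has 1 disconnected region.

1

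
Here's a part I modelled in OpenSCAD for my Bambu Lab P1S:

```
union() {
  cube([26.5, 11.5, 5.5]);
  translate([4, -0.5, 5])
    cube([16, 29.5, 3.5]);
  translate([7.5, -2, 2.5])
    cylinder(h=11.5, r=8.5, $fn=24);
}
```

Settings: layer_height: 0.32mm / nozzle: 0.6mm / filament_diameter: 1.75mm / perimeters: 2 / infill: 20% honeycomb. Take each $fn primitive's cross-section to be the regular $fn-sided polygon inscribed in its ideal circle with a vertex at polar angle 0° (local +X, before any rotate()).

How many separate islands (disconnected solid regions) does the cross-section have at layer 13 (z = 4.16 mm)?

1

At z = 4.16 mm: the cube (footprint 26.5×11.5) is included at this height; the cube at (4, -0.5) does not reach this height (z outside [5, 8.5]); the cylinder at (7.5, -2): section is a regular 24-gon, circumradius r=8.5; Taking the union: the regions partially overlap (shared area 77.97 mm²), so overlapping operands fuse into one piece — 1 connected region. Overall, the cross-section is a single solid region. Island count = 1.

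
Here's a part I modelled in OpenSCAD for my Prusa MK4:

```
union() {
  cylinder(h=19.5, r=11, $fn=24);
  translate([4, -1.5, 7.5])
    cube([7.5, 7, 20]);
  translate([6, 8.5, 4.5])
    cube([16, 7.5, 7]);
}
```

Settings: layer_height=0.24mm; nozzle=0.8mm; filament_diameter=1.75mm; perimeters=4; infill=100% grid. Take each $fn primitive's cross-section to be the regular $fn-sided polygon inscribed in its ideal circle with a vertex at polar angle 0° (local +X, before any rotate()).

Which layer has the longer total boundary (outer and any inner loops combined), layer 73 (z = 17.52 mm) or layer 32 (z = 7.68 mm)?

layer 32 (z = 7.68 mm)

Layer 73 (z = 17.52): the cylinder: section is a regular 24-gon, circumradius r=11 (perimeter = 2·24·11.000·sin(180°/24) = 68.92 mm); the 7.5×7 cube at (4, -1.5) contributes its full rectangle (perimeter 29.00 mm); the cube at (6, 8.5) is not intersected at this z (z outside [4.5, 11.5]); Merging all regions: the regions partially overlap (shared area 45.87 mm²), so the edge portions inside another operand are dropped and the merged outline is re-measured after clipping — boundary = 71.33 mm. So its perimeter = 71.33 mm. Layer 32 (z = 7.68): the r=11 cylinder contributes a regular 24-gon of circumradius 11 (perimeter = 2·24·11.000·sin(180°/24) = 68.92 mm); the cube at (4, -1.5) is present — its section is the full 7.5×7 rectangle (perimeter 29.00 mm); the cube at (6, 8.5) is present — its section is the full 16×7.5 rectangle (perimeter 47.00 mm); Merging all regions: the regions partially overlap (shared area 46.14 mm²), so the edge portions inside another operand are dropped and the merged outline is re-measured after clipping — boundary = 115.80 mm. So its perimeter = 115.80 mm. Layer 32 is larger (115.80 vs 71.33 mm).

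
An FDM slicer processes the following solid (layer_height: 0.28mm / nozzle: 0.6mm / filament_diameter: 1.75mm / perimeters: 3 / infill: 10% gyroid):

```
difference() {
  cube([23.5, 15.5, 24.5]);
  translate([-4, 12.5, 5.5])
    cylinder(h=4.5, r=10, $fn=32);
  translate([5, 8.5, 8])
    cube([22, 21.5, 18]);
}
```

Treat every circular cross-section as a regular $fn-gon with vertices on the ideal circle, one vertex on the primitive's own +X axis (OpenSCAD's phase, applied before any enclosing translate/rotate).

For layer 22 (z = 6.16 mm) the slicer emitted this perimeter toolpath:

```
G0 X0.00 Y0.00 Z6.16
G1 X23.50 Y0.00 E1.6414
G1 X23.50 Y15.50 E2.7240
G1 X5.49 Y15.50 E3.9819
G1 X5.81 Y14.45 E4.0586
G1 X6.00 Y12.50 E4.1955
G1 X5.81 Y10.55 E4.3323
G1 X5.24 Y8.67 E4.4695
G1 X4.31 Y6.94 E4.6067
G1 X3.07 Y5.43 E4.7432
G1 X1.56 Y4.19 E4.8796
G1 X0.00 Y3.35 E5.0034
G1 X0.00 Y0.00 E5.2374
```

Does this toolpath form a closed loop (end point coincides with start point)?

yes

Start point (G0): (0.00, 0.00). End point (last G1): the path returns to the start — closed.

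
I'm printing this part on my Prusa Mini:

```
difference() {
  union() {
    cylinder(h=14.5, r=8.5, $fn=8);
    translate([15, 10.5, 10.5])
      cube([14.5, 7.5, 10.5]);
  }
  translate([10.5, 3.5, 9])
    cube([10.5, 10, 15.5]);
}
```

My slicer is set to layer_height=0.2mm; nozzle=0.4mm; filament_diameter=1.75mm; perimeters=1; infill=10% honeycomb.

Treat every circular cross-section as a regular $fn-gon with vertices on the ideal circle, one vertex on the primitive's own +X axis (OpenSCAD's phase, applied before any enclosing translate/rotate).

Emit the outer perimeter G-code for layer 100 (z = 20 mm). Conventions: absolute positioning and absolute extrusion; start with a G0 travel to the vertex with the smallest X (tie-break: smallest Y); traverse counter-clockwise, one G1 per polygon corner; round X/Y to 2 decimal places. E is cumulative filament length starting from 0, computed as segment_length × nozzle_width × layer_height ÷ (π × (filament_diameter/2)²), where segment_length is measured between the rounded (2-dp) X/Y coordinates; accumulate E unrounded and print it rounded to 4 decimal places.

G0 X15.00 Y13.50 Z20.00
G1 X21.00 Y13.50 E0.1996
G1 X21.00 Y10.50 E0.2993
G1 X29.50 Y10.50 E0.5821
G1 X29.50 Y18.00 E0.8315
G1 X15.00 Y18.00 E1.3138
G1 X15.00 Y13.50 E1.4634

At z = 20 mm: the cylinder is absent (z outside [0, 14.5]); the 14.5×7.5 cube at (15, 10.5) contributes its full rectangle; Combining (union): only the 14.5×7.5 cube at (15, 10.5) is present, so the union is just that shape — 1 connected region; the cube at (10.5, 3.5) (footprint 10.5×10) is included at this height; Taking the first minus the rest: starting from that combined region, the 10.5×10 cube at (10.5, 3.5) partially overlaps it — only the 18.00 mm² overlap (of its 105.00 mm²) is removed, clipping the outline — 1 connected region. The outline is a single polygon with 6 vertices. Extrusion per mm of travel: 0.4 × 0.2 / (π × 0.875²) = 0.033260. Accumulating E over each segment gives final E = 1.4634.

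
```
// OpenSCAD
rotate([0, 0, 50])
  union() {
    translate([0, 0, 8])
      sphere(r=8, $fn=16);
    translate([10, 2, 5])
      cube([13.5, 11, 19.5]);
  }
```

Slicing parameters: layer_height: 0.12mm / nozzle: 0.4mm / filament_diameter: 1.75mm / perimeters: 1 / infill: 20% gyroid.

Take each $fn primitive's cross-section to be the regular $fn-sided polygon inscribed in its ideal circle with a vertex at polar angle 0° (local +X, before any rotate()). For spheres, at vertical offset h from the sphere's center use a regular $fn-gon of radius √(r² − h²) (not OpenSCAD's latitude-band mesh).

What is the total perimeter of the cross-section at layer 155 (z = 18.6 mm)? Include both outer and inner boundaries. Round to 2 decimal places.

49.00 mm

At z = 18.6 mm: the sphere does not reach this height (|z−center|=10.600 > r=8); the 13.5×11 cube at (10, 2) contributes its full rectangle (perimeter 49.00 mm); Combining (union): only the 13.5×11 cube at (10, 2) is present, so the union is just that shape — boundary = 49.00 mm; (rotated 50° about Z; rotation is an isometry so areas/perimeters/island counts are preserved). Overall, the cross-section is a single solid region. Total boundary length (outer) = 49.00 mm.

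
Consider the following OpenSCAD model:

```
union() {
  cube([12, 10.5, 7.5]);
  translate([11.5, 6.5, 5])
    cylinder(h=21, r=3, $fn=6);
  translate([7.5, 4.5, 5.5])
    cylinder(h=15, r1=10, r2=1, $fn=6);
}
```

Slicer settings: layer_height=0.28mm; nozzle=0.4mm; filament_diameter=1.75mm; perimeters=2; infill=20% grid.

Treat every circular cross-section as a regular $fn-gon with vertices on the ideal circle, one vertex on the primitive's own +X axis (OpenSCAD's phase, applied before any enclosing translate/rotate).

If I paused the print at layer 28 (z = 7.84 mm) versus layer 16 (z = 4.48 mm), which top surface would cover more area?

layer 28 (z = 7.84 mm)

Layer 28 (z = 7.84): the cube is not intersected at this z (z outside [0, 7.5]); the r=3 cylinder at (11.5, 6.5) gives a regular 6-gon of circumradius 3 (constant along its height) (area = (6/2)·3.000²·sin(360°/6) = 23.38 mm²); the cone at (7.5, 4.5) (r1=10→r2=1) has section circumradius 8.596 here — a regular 6-gon (area = (6/2)·8.596²·sin(360°/6) = 191.98 mm²); Merging all regions: the r=3 cylinder at (11.5, 6.5) lies entirely inside the cone at (7.5, 4.5), so the union is just the cone at (7.5, 4.5) — area = 191.98 mm². So its area = 191.98 mm². Layer 16 (z = 4.48): the cube is present — its section is the full 12×10.5 rectangle (area 126.00 mm²); the cylinder at (11.5, 6.5) does not reach this height (z outside [5, 26]); the cone at (7.5, 4.5) does not reach this height (z outside [5.5, 20.5]); Merging all regions: only the 12×10.5 cube is present, so the union is just that shape — area = 126.00 mm². So its area = 126.00 mm². Layer 28 is larger (191.98 vs 126.00 mm²).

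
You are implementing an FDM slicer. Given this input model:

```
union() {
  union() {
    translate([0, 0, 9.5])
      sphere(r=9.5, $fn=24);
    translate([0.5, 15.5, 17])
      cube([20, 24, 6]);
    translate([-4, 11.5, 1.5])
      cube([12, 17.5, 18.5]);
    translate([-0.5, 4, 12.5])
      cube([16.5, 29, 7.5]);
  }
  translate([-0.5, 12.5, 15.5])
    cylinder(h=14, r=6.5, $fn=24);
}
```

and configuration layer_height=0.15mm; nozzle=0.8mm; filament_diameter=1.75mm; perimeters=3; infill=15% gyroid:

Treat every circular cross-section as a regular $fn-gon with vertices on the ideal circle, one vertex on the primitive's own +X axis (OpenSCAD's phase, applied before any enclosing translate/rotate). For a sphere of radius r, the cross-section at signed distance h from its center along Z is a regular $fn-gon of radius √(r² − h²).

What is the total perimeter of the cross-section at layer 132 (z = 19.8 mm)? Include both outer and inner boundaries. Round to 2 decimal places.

121.22 mm

At z = 19.8 mm: the sphere does not reach this height (|z−center|=10.300 > r=9.5); the cube at (0.5, 15.5) (footprint 20×24) is included at this height (perimeter 88.00 mm); the 12×17.5 cube at (-4, 11.5) contributes its full rectangle (perimeter 59.00 mm); the cube at (-0.5, 4) is present — its section is the full 16.5×29 rectangle (perimeter 91.00 mm); Taking the union: the regions partially overlap (shared area 420.00 mm²), so the edge portions inside another operand are dropped and the merged outline is re-measured after clipping — boundary = 120.00 mm; the r=6.5 cylinder at (-0.5, 12.5) contributes a regular 24-gon of circumradius 6.5 (perimeter = 2·24·6.500·sin(180°/24) = 40.72 mm); Combining (union): the regions partially overlap (shared area 90.58 mm²), so the edge portions inside another operand are dropped and the merged outline is re-measured after clipping — boundary = 121.22 mm. Overall, the cross-section is a single solid region. Total boundary length (outer) = 121.22 mm.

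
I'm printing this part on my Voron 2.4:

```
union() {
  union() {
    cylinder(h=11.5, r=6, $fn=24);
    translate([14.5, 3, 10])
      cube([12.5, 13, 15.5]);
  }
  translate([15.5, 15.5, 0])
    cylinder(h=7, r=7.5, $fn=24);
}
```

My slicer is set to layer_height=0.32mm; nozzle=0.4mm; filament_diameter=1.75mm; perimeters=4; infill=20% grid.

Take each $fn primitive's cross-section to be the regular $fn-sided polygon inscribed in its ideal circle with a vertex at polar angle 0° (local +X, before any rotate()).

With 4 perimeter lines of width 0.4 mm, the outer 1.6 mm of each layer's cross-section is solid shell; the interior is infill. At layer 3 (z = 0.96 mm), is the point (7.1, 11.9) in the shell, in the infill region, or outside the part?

outside

At z = 0.96 mm: the cylinder: section is a regular 24-gon, circumradius r=6; the cube at (14.5, 3) is not intersected at this z (z outside [10, 25.5]); Merging all regions: only the r=6 cylinder is present, so the union is just that shape — 1 connected region; the cylinder at (15.5, 15.5): section is a regular 24-gon, circumradius r=7.5; Taking the union: the 2 present regions are separate (no shared area or edge), so areas and boundary lengths simply add and each stays a separate island — 2 connected regions. Overall, the cross-section has 2 separate islands. The nearest boundary edge runs (9.00, 11.75)→(8.26, 13.56); distance from the point to it = 1.70 mm. The point is not inside any of the regions above, so it lies outside the cross-section (1.70 mm from the nearest boundary).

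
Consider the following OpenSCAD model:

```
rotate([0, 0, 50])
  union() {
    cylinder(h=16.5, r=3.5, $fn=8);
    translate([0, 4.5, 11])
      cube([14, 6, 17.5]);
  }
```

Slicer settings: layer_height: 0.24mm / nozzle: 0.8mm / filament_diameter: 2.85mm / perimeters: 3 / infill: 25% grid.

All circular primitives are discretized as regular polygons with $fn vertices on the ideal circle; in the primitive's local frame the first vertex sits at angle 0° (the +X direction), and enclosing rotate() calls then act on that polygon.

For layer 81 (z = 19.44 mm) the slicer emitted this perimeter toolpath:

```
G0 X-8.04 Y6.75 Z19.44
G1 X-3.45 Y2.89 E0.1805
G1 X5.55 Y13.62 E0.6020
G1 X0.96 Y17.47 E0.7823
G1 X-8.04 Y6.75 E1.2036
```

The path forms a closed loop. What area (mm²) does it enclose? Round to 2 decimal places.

83.92 mm²

Apply the shoelace formula to the sequence of (X, Y) vertices; enclosed area = 83.92 mm².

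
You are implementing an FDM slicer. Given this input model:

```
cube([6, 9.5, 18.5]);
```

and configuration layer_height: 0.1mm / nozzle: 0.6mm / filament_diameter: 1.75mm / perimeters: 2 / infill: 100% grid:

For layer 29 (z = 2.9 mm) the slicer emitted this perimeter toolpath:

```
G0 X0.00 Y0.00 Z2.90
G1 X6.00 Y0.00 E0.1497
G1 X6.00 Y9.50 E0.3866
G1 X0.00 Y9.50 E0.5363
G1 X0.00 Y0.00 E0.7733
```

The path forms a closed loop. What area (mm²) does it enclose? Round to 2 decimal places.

Apply the shoelace formula to the sequence of (X, Y) vertices; enclosed area = 57.00 mm².

57.00 mm²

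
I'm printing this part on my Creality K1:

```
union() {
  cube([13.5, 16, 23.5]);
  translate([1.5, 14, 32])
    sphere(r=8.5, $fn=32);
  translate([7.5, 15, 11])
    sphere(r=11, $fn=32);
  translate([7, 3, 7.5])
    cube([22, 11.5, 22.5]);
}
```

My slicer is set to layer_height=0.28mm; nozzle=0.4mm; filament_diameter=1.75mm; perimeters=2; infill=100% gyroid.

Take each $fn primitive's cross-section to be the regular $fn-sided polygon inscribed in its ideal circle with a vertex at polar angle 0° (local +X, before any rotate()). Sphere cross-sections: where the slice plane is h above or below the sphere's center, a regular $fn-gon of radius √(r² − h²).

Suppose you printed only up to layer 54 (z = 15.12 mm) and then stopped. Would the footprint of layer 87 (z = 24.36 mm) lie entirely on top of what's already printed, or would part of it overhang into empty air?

entirely on top

Compare the two slices. At z = 15.12: the cube (footprint 13.5×16) is included at this height (area 216.00 mm²); the sphere at (1.5, 14) does not reach this height (|z−center|=16.880 > r=8.5); the sphere at (7.5, 15): section is a regular 32-gon, circumradius = √(r²−h²) = √(11²−4.12²) = 10.199 (area = (32/2)·10.199²·sin(360°/32) = 324.71 mm²); the cube at (7, 3) (footprint 22×11.5) is included at this height (area 253.00 mm²); Merging all regions: the regions partially overlap — summed areas 793.71 mm² minus the doubly-counted overlap 235.96 mm² gives 557.75 mm² — area = 557.75 mm². At z = 24.36: the cube is not intersected at this z (z outside [0, 23.5]); the sphere at (1.5, 14): section is a regular 32-gon, circumradius = √(r²−h²) = √(8.5²−7.64²) = 3.726 (area = (32/2)·3.726²·sin(360°/32) = 43.33 mm²); the sphere at (7.5, 15) does not reach this height (|z−center|=13.360 > r=11); the cube at (7, 3) (footprint 22×11.5) is included at this height (area 253.00 mm²); Merging all regions: the 2 present regions are separate (no shared area or edge), so areas and boundary lengths simply add and each stays a separate island — area = 296.33 mm². Checking containment: the cross-section at z = 24.36 is a subset of the cross-section at z = 15.12.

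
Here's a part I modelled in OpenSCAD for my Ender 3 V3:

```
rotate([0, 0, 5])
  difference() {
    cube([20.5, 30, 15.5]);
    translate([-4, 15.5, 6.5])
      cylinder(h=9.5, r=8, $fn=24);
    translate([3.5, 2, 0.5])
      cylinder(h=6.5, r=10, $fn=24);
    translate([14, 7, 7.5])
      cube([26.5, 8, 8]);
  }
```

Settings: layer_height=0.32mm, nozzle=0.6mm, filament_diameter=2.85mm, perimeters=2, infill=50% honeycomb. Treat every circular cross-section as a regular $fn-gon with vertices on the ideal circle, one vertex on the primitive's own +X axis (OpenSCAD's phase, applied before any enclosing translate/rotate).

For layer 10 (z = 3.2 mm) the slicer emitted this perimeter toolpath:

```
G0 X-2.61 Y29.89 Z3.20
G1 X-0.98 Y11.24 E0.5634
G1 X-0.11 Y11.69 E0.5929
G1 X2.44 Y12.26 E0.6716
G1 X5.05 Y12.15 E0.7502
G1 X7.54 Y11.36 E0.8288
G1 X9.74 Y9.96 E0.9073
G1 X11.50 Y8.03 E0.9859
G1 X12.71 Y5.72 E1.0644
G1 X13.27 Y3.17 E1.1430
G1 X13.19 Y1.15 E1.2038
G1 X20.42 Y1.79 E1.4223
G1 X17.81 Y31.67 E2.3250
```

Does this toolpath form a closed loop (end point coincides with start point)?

Start point (G0): (-2.61, 29.89). End point (last G1): the path does not return to the start — open.

no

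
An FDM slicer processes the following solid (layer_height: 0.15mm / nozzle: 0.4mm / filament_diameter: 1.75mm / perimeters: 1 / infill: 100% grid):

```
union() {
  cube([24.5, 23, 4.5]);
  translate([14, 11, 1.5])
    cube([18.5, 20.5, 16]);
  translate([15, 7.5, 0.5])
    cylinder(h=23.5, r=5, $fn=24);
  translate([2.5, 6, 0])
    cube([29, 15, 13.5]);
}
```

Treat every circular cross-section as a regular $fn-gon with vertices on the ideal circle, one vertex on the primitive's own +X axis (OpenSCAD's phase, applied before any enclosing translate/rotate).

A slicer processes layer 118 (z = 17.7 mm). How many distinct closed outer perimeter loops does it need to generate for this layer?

1

At z = 17.7 mm: the cube does not reach this height (z outside [0, 4.5]); the cube at (14, 11) does not reach this height (z outside [1.5, 17.5]); the cylinder at (15, 7.5): section is a regular 24-gon, circumradius r=5; the cube at (2.5, 6) is absent (z outside [0, 13.5]); Merging all regions: only the r=5 cylinder at (15, 7.5) is present, so the union is just that shape — 1 connected region. The result has 1 disconnected region.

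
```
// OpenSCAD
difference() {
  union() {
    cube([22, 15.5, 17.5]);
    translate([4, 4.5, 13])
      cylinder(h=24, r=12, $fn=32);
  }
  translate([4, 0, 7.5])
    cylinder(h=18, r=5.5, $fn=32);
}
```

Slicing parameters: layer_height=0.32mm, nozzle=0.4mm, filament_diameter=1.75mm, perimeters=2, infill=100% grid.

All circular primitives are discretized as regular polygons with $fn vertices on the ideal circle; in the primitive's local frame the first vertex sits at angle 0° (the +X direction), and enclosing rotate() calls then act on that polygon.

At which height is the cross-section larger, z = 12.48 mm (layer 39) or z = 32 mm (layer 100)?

Layer 39 (z = 12.48): the cube is present — its section is the full 22×15.5 rectangle (area 341.00 mm²); the cylinder at (4, 4.5) does not reach this height (z outside [13, 37]); Taking the union: only the 22×15.5 cube is present, so the union is just that shape — area = 341.00 mm²; the cylinder at (4, 0): section is a regular 32-gon, circumradius r=5.5 (area = (32/2)·5.500²·sin(360°/32) = 94.42 mm²); After the difference (first − rest): starting from that combined region (341.00 mm²), the r=5.5 cylinder at (4, 0) partially overlaps it — only the 43.40 mm² overlap (of its 94.42 mm²) is removed, clipping the outline — area = 297.60 mm². So its area = 297.60 mm². Layer 100 (z = 32): the cube is not intersected at this z (z outside [0, 17.5]); the cylinder at (4, 4.5): section is a regular 32-gon, circumradius r=12 (area = (32/2)·12.000²·sin(360°/32) = 449.49 mm²); Merging all regions: only the r=12 cylinder at (4, 4.5) is present, so the union is just that shape — area = 449.49 mm²; the cylinder at (4, 0) does not reach this height (z outside [7.5, 25.5]); Taking the first minus the rest: none of the subtracted shapes is present at this height, so that combined region is unchanged — area = 449.49 mm². So its area = 449.49 mm². Layer 100 is larger (449.49 vs 297.60 mm²).

layer 100 (z = 32 mm)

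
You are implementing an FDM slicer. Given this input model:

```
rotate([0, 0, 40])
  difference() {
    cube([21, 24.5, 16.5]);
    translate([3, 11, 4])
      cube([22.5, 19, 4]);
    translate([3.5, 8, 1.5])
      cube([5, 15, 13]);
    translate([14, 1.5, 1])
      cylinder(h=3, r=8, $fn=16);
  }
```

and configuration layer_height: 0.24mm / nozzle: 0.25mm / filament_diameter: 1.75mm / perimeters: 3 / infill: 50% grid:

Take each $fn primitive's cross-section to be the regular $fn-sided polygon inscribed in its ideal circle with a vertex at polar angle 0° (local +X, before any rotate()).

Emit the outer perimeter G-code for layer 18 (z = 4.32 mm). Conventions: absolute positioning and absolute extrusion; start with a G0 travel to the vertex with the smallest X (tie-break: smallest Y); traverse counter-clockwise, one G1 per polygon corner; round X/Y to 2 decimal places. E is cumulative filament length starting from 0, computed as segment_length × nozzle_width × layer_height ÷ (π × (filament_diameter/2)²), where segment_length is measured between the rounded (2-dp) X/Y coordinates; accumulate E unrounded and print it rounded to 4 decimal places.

G0 X-15.75 Y18.77 Z4.32
G1 X0.00 Y0.00 E0.6112
G1 X16.09 Y13.50 E1.1351
G1 X9.02 Y21.93 E1.4096
G1 X-0.56 Y13.89 E1.7216
G1 X1.37 Y11.59 E1.7965
G1 X-2.46 Y8.38 E1.9211
G1 X-4.39 Y10.68 E1.9960
G1 X-4.77 Y10.35 E2.0086
G1 X-13.45 Y20.70 E2.3455
G1 X-15.75 Y18.77 E2.4204

At z = 4.32 mm: the cube (footprint 21×24.5) is included at this height; the cube at (3, 11) (footprint 22.5×19) is included at this height; the cube at (3.5, 8) is present — its section is the full 5×15 rectangle; the cylinder at (14, 1.5) is absent (z outside [1, 4]); After the difference (first − rest): starting from the 21×24.5 cube, the 22.5×19 cube at (3, 11) partially overlaps it — only the 243.00 mm² overlap (of its 427.50 mm²) is removed, clipping the outline; the 5×15 cube at (3.5, 8) partially overlaps it — only the 15.00 mm² overlap (of its 75.00 mm²) is removed, clipping the outline — 1 connected region; (whole slice rotated 40° about Z — lengths, areas and connectivity unchanged). The outline is a single polygon with 10 vertices. Extrusion per mm of travel: 0.25 × 0.24 / (π × 0.875²) = 0.024945. Accumulating E over each segment gives final E = 2.4204.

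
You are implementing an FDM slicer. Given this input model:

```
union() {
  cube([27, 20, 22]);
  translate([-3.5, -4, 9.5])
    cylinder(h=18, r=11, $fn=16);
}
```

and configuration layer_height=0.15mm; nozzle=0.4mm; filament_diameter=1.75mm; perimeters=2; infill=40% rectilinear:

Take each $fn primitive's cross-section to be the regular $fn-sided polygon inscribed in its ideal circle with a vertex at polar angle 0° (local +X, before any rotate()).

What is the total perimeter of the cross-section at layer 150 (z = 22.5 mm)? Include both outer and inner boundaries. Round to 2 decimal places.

At z = 22.5 mm: the cube is not intersected at this z (z outside [0, 22]); the r=11 cylinder at (-3.5, -4) gives a regular 16-gon of circumradius 11 (constant along its height) (perimeter = 2·16·11.000·sin(180°/16) = 68.67 mm); Taking the union: only the r=11 cylinder at (-3.5, -4) is present, so the union is just that shape — boundary = 68.67 mm. Overall, the cross-section is a single solid region. Total boundary length (outer) = 68.67 mm.

68.67 mm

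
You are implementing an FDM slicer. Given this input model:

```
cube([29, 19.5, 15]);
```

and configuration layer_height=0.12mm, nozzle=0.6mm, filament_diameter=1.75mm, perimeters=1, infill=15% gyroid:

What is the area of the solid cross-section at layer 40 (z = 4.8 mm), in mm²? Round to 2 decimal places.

565.50 mm²

At z = 4.8 mm: the cube is present — its section is the full 29×19.5 rectangle (area 565.50 mm²). Overall, the cross-section is a single solid region. Net area = 565.50 mm².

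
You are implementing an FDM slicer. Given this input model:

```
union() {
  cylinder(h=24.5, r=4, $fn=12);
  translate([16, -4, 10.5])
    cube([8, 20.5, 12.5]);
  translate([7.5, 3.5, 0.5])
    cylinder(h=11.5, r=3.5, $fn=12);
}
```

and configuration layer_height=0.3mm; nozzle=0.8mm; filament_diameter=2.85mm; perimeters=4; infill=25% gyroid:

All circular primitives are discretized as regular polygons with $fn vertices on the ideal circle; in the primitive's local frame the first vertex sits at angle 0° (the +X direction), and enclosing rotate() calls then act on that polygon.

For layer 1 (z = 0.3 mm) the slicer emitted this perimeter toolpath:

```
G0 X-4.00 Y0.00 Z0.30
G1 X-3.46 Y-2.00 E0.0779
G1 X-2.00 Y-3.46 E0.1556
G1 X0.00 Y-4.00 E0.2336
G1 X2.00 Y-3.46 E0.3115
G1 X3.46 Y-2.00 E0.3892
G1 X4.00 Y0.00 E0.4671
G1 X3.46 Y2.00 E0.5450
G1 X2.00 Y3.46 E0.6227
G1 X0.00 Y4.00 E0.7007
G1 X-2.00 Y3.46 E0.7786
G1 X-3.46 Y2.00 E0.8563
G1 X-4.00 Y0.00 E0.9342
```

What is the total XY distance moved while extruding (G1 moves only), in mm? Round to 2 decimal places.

24.83 mm

Sum the Euclidean lengths of each G1 segment: total = 24.83 mm.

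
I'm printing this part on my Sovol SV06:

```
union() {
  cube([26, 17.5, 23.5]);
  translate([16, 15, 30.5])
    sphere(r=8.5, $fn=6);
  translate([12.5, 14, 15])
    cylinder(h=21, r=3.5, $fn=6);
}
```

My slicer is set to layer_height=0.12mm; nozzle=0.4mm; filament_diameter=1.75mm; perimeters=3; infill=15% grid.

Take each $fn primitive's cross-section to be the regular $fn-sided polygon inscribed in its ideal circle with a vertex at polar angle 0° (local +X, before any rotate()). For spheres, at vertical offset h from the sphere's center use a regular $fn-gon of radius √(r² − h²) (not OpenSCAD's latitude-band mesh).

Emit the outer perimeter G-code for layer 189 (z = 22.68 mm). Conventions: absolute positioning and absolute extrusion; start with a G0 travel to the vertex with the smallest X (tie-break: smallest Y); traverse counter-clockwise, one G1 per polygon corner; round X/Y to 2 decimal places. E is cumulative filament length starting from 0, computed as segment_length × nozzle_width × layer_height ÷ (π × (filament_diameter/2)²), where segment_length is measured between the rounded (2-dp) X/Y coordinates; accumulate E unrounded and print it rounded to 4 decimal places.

At z = 22.68 mm: the cube is present — its section is the full 26×17.5 rectangle; the r=8.5 sphere at (16, 15) slices to a regular 6-gon of circumradius 3.331 (√(r²−h²) with h=7.82 from center); the r=3.5 cylinder at (12.5, 14) gives a regular 6-gon of circumradius 3.5 (constant along its height); Combining (union): the regions partially overlap (shared area 59.29 mm²), so overlapping operands fuse into one piece — 1 connected region. The outline is a single polygon with 8 vertices. Extrusion per mm of travel: 0.4 × 0.12 / (π × 0.875²) = 0.019956. Accumulating E over each segment gives final E = 1.7449.

G0 X0.00 Y0.00 Z22.68
G1 X26.00 Y0.00 E0.5189
G1 X26.00 Y17.50 E0.8681
G1 X17.89 Y17.50 E1.0299
G1 X17.67 Y17.88 E1.0387
G1 X14.33 Y17.88 E1.1053
G1 X14.11 Y17.50 E1.1141
G1 X0.00 Y17.50 E1.3957
G1 X0.00 Y0.00 E1.7449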